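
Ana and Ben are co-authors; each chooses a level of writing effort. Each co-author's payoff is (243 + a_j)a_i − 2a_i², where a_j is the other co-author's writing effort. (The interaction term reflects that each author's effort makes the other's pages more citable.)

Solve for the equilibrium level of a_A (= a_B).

81

Ana's payoff is (243 + a_B)a_A − 2a_A².
∂π/∂a_A = 243 + a_B − 4a_A = 0, so a_A = 60.75 + 0.25a_B.
By symmetry a_B = a_A; substituting into the reaction function, 0.75a_A = 60.75 and a_A = 81.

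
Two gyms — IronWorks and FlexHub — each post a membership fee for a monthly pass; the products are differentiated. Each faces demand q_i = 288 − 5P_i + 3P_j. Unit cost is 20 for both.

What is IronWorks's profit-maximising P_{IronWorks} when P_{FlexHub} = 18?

IronWorks's profit: π = (P_{IronWorks} − 20)(288 − 5P_{IronWorks} + 3P_{FlexHub}).
∂π/∂P_{IronWorks} = 388 − 10P_{IronWorks} + 3P_{FlexHub} = 0 ⇒ P_{IronWorks} = 38.8 + 0.3P_{FlexHub}.
At P_{FlexHub} = 18: P_{IronWorks} = 38.8 + 0.3·18 = 44.2.

44.2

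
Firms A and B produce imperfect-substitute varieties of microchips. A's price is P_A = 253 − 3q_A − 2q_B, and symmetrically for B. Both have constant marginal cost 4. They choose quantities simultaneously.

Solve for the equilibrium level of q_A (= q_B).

Firm A's profit: π = q_A(253 − 3q_A − 2q_B) − 4q_A.
∂π/∂q_A = 249 − 6q_A − 2q_B = 0 ⇒ q_A = 41.5 − (1/3)q_B.
By symmetry q_B = q_A; substituting into the reaction function, (4/3)q_A = 41.5 and q_A = 31.125.

31.125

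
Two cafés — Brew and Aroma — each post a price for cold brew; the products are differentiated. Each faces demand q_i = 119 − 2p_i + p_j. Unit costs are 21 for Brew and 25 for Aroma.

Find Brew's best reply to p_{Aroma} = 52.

Brew's profit: π = (p_{Brew} − 21)(119 − 2p_{Brew} + p_{Aroma}).
∂π/∂p_{Brew} = 161 − 4p_{Brew} + p_{Aroma} = 0 ⇒ p_{Brew} = 40.25 + 0.25p_{Aroma}.
At p_{Aroma} = 52: p_{Brew} = 40.25 + 0.25·52 = 53.25.

53.25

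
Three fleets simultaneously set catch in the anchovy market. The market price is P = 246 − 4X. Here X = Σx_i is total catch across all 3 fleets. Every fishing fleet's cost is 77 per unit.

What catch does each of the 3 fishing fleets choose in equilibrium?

A representative fishing fleet's profit is π_i = x_i(246 − 4X) − 77x_i, with X = x_i + Σ_{j≠i} x_j.
First-order condition: 169 − 8x_i − 4Σ_{j≠i} x_j = 0.
With identical fishing fleets, set every x_j = x: then 169 − 8x − 8x = 0, i.e. x = 169/16 = 10.5625.

10.5625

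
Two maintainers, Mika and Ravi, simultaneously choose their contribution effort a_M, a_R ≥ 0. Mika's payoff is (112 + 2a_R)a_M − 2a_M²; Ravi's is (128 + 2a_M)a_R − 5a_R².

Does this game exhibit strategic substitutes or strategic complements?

strategic complements

Expanding Mika's payoff: 112a_M + 2a_Ra_M − 2a_M².
∂π/∂a_M = 112 + 2a_R − 4a_M = 0, so a_M = 28 + 0.5a_R.
The best-response slope da_M/da_R = 0.5 > 0: the reaction function is upward-sloping, so the choices are strategic complements.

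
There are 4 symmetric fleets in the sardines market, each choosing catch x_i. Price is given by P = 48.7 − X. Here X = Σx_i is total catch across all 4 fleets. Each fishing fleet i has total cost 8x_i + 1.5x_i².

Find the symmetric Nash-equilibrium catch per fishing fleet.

A representative fishing fleet's profit is π_i = x_i(48.7 − X) − 8x_i − 1.5x_i², with X = x_i + Σ_{j≠i} x_j.
First-order condition: 40.7 − 5x_i − Σ_{j≠i} x_j = 0.
With identical fishing fleets, set every x_j = x: then 40.7 − 5x − 3x = 0, i.e. x = 40.7/8 = 5.0875.

5.0875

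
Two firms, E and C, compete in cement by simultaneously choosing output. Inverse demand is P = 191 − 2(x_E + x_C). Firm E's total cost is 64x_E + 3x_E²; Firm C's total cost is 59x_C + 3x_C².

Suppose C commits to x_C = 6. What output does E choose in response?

Firm E's profit: π = x_E(191 − 2(x_E + x_C)) − 64x_E − 3x_E².
∂π/∂x_E = 127 − 10x_E − 2x_C = 0, so x_E = 12.7 − 0.2x_C.
At x_C = 6: x_E = 12.7 − 0.2·6 = 11.5.

11.5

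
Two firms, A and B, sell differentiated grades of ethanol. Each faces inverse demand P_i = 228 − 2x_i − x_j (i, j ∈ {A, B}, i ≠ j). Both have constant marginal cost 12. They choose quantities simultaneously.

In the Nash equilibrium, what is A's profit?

3732.48

Firm A's profit: π = x_A(228 − 2x_A − x_B) − 12x_A.
∂π/∂x_A = 216 − 4x_A − x_B = 0 ⇒ x_A = 54 − 0.25x_B.
By symmetry x_B = x_A; substituting into the reaction function, 1.25x_A = 54 and x_A = 43.2.
P_A = 228 − 2·43.2 − 43.2 = 98.4.
Profit = (98.4 − 12)·43.2 = 3732.48.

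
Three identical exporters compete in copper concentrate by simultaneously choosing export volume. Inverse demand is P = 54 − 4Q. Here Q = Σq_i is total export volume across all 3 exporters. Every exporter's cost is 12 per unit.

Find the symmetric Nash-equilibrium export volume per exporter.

A representative exporter's profit is π_i = q_i(54 − 4Q) − 12q_i, with Q = q_i + Σ_{j≠i} q_j.
First-order condition: 42 − 8q_i − 4Σ_{j≠i} q_j = 0.
Imposing symmetry (q_j = q for all j) turns Σ_{j≠i} q_j into 2q, so 42 = 16q and q = 2.625.

2.625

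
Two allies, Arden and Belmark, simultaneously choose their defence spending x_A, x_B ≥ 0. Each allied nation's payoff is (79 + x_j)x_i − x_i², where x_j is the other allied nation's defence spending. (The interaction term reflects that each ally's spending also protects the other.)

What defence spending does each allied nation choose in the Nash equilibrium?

79

Arden's payoff is (79 + x_B)x_A − x_A².
∂π/∂x_A = 79 + x_B − 2x_A = 0, so x_A = 39.5 + 0.5x_B.
The game is symmetric, so in equilibrium x_B = x_A: the reaction function gives 0.5x_A = 39.5, hence x_A = 79.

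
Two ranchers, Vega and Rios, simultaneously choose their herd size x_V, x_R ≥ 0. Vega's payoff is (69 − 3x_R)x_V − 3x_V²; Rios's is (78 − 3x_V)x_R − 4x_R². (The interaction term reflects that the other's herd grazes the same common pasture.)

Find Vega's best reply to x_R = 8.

7.5

Expanding Vega's payoff: 69x_V − 3x_Rx_V − 3x_V².
∂π/∂x_V = 69 − 3x_R − 6x_V = 0, so x_V = 11.5 − 0.5x_R.
At x_R = 8: x_V = 11.5 − 0.5·8 = 7.5.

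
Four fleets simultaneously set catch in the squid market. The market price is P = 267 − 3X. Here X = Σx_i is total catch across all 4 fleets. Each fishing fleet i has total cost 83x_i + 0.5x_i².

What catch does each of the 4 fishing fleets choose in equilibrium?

11.5

A representative fishing fleet's profit is π_i = x_i(267 − 3X) − 83x_i − 0.5x_i², with X = x_i + Σ_{j≠i} x_j.
First-order condition: 184 − 7x_i − 3Σ_{j≠i} x_j = 0.
Imposing symmetry (x_j = x for all j) turns Σ_{j≠i} x_j into 3x, so 184 = 16x and x = 11.5.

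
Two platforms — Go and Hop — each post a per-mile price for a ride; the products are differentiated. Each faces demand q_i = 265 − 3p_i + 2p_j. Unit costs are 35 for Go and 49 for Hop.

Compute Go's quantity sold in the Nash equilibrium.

180.375

Go's profit: π = (p_{Go} − 35)(265 − 3p_{Go} + 2p_{Hop}).
∂π/∂p_{Go} = 370 − 6p_{Go} + 2p_{Hop} = 0 ⇒ p_{Go} = 185/3 + (1/3)p_{Hop}.
Similarly p_{Hop} = 206/3 + (1/3)p_{Go}.
Plugging p_{Hop} into Go's best response: p_{Go} = 185/3 + (1/3)(206/3 + (1/3)p_{Go}) ⇒ (8/9)p_{Go} = 761/9, so p_{Go} = 95.125.
Then p_{Hop} = 206/3 + (1/3)·95.125 = 100.375.
q_{Go} = 265 − 3·95.125 + 2·100.375 = 180.375.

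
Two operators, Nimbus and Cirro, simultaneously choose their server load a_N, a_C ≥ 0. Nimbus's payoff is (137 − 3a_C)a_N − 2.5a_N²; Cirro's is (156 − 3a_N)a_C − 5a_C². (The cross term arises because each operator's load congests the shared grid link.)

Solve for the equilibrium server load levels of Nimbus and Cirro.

Expanding Nimbus's payoff: 137a_N − 3a_Ca_N − 2.5a_N².
∂π/∂a_N = 137 − 3a_C − 5a_N = 0, so a_N = 27.4 − 0.6a_C.
Likewise for Cirro: a_C = 15.6 − 0.3a_N.
Solving the two reaction functions simultaneously: (1 − (−0.6)(−0.3))a_N = 27.4 − 0.6·15.6, so 0.82a_N = 18.04 and a_N = 22.
Then a_C = 15.6 − 0.3·22 = 9.

22, 9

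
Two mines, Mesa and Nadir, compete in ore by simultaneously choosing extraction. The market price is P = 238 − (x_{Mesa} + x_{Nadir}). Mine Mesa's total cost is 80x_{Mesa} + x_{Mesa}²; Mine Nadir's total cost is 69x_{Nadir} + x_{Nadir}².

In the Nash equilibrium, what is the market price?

Mine Mesa's profit: π = x_{Mesa}(238 − (x_{Mesa} + x_{Nadir})) − 80x_{Mesa} − x_{Mesa}².
∂π/∂x_{Mesa} = 158 − 4x_{Mesa} − x_{Nadir} = 0, so x_{Mesa} = 39.5 − 0.25x_{Nadir}.
By the same steps for Nadir: x_{Nadir} = 42.25 − 0.25x_{Mesa}.
Solving the two reaction functions simultaneously: (1 − (−0.25)(−0.25))x_{Mesa} = 39.5 − 0.25·42.25, so 0.9375x_{Mesa} = 28.9375 and x_{Mesa} = 463/15.
Then x_{Nadir} = 42.25 − 0.25·(463/15) = 518/15.
Equilibrium price: P = 238 − 65.4 = 172.6.

172.6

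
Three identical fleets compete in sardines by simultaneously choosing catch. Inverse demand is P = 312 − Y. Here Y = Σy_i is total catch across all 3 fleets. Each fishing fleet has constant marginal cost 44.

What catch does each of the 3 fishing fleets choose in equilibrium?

A representative fishing fleet's profit is π_i = y_i(312 − Y) − 44y_i, with Y = y_i + Σ_{j≠i} y_j.
First-order condition: 268 − 2y_i − Σ_{j≠i} y_j = 0.
Imposing symmetry (y_j = y for all j) turns Σ_{j≠i} y_j into 2y, so 268 = 4y and y = 67.

67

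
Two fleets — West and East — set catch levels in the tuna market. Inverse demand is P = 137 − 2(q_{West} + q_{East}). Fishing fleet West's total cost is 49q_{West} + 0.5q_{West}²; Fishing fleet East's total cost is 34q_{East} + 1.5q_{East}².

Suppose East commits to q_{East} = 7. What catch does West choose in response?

14.8

Fishing fleet West's profit: π = q_{West}(137 − 2(q_{West} + q_{East})) − 49q_{West} − 0.5q_{West}².
∂π/∂q_{West} = 88 − 5q_{West} − 2q_{East} = 0, so q_{West} = 17.6 − 0.4q_{East}.
At q_{East} = 7: q_{West} = 17.6 − 0.4·7 = 14.8.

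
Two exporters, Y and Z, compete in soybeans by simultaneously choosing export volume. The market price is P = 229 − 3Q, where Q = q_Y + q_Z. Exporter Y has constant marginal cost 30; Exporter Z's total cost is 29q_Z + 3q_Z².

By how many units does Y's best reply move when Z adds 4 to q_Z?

Exporter Y's profit: π = q_Y(229 − 3(q_Y + q_Z)) − 30q_Y.
∂π/∂q_Y = 199 − 6q_Y − 3q_Z = 0, so q_Y = 199/6 − 0.5q_Z.
The reaction-function slope is −0.5, so a 4-unit rise in q_Z moves q_Y by −0.5 × 4 = −2. Y's best response falls — the actions are strategic substitutes.

-2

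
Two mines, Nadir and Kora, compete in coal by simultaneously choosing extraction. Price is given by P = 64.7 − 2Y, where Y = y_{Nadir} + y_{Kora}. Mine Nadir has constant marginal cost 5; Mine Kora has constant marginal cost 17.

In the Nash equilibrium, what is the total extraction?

17.9

Mine Nadir's profit: π = y_{Nadir}(64.7 − 2(y_{Nadir} + y_{Kora})) − 5y_{Nadir}.
∂π/∂y_{Nadir} = 59.7 − 4y_{Nadir} − 2y_{Kora} = 0, so y_{Nadir} = 14.925 − 0.5y_{Kora}.
By the same steps for Kora: y_{Kora} = 11.925 − 0.5y_{Nadir}.
Plugging y_{Kora} into Nadir's best response: y_{Nadir} = 14.925 − 0.5(11.925 − 0.5y_{Nadir}) ⇒ 0.75y_{Nadir} = 8.9625, so y_{Nadir} = 11.95.
Then y_{Kora} = 11.925 − 0.5·11.95 = 5.95.
Total extraction: 11.95 + 5.95 = 17.9.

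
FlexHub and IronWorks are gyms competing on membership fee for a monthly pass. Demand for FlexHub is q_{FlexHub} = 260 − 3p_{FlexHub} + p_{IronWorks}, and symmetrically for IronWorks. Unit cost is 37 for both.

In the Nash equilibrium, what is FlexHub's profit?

4151.52

FlexHub's profit: π = (p_{FlexHub} − 37)(260 − 3p_{FlexHub} + p_{IronWorks}).
∂π/∂p_{FlexHub} = 371 − 6p_{FlexHub} + p_{IronWorks} = 0 ⇒ p_{FlexHub} = 371/6 + (1/6)p_{IronWorks}.
Setting p_{FlexHub} = p_{IronWorks} in the reaction function: p_{FlexHub} = 371/6 + (1/6)p_{FlexHub}, so p_{FlexHub} = (371/6) / (5/6) = 74.2.
q_{FlexHub} = 260 − 3·74.2 + 74.2 = 111.6.
Profit = (74.2 − 37)·111.6 = 4151.52.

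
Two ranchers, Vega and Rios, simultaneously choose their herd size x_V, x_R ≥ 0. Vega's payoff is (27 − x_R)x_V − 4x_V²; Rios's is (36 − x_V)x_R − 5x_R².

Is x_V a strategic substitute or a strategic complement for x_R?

Expanding Vega's payoff: 27x_V − x_Rx_V − 4x_V².
∂π/∂x_V = 27 − x_R − 8x_V = 0, so x_V = 3.375 − 0.125x_R.
The best-response slope dx_V/dx_R = −0.125 < 0: the reaction function is downward-sloping, so the choices are strategic substitutes.

strategic substitutes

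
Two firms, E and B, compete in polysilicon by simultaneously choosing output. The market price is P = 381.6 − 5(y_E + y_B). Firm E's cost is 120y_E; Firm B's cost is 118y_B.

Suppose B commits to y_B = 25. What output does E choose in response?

Firm E's profit: π = y_E(381.6 − 5(y_E + y_B)) − 120y_E.
∂π/∂y_E = 261.6 − 10y_E − 5y_B = 0, so y_E = 26.16 − 0.5y_B.
At y_B = 25: y_E = 26.16 − 0.5·25 = 13.66.

13.66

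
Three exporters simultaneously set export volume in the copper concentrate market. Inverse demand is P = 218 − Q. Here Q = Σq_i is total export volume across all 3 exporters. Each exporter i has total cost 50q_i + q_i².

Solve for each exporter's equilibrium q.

A representative exporter's profit is π_i = q_i(218 − Q) − 50q_i − q_i², with Q = q_i + Σ_{j≠i} q_j.
First-order condition: 168 − 4q_i − Σ_{j≠i} q_j = 0.
With identical exporters, set every q_j = q: then 168 − 4q − 2q = 0, i.e. q = 168/6 = 28.

28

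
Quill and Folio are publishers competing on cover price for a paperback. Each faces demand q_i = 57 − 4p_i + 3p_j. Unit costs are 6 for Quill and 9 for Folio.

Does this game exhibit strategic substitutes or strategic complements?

Quill's profit: π = (p_{Quill} − 6)(57 − 4p_{Quill} + 3p_{Folio}).
∂π/∂p_{Quill} = 81 − 8p_{Quill} + 3p_{Folio} = 0 ⇒ p_{Quill} = 10.125 + 0.375p_{Folio}.
The best-response slope dp_{Quill}/dp_{Folio} = 0.375 > 0: the reaction function is upward-sloping, so the choices are strategic complements.

strategic complements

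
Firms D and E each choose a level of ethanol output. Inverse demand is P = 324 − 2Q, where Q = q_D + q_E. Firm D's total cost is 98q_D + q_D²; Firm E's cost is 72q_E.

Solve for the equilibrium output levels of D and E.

20, 53

Firm D's profit: π = q_D(324 − 2(q_D + q_E)) − 98q_D − q_D².
∂π/∂q_D = 226 − 6q_D − 2q_E = 0, so q_D = 113/3 − (1/3)q_E.
For E: ∂π/∂q_E = 252 − 4q_E − 2q_D = 0 ⇒ q_E = 63 − 0.5q_D.
Plugging q_E into D's best response: q_D = 113/3 − (1/3)(63 − 0.5q_D) ⇒ (5/6)q_D = 50/3, so q_D = 20.
Then q_E = 63 − 0.5·20 = 53.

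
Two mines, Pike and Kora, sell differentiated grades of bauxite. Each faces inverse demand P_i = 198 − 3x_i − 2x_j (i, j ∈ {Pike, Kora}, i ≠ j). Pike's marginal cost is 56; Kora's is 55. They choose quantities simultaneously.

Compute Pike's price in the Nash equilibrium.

109.0625

Mine Pike's profit: π = x_{Pike}(198 − 3x_{Pike} − 2x_{Kora}) − 56x_{Pike}.
∂π/∂x_{Pike} = 142 − 6x_{Pike} − 2x_{Kora} = 0 ⇒ x_{Pike} = 71/3 − (1/3)x_{Kora}.
Similarly x_{Kora} = 143/6 − (1/3)x_{Pike}.
Solving the two reaction functions simultaneously: (1 − (−1/3)(−1/3))x_{Pike} = 71/3 − (1/3)·(143/6), so (8/9)x_{Pike} = 283/18 and x_{Pike} = 17.6875.
Then x_{Kora} = 143/6 − (1/3)·17.6875 = 17.9375.
P_{Pike} = 198 − 3·17.6875 − 2·17.9375 = 109.0625.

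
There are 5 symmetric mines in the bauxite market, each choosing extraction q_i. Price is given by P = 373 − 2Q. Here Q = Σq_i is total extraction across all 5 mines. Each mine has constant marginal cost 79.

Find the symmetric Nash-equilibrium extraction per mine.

24.5

A representative mine's profit is π_i = q_i(373 − 2Q) − 79q_i, with Q = q_i + Σ_{j≠i} q_j.
First-order condition: 294 − 4q_i − 2Σ_{j≠i} q_j = 0.
Imposing symmetry (q_j = q for all j) turns Σ_{j≠i} q_j into 4q, so 294 = 12q and q = 24.5.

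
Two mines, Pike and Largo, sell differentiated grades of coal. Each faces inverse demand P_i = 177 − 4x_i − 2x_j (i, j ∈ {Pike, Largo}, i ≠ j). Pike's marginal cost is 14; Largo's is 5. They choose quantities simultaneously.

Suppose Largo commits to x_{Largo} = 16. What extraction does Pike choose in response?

Mine Pike's profit: π = x_{Pike}(177 − 4x_{Pike} − 2x_{Largo}) − 14x_{Pike}.
∂π/∂x_{Pike} = 163 − 8x_{Pike} − 2x_{Largo} = 0 ⇒ x_{Pike} = 20.375 − 0.25x_{Largo}.
At x_{Largo} = 16: x_{Pike} = 20.375 − 0.25·16 = 16.375.

16.375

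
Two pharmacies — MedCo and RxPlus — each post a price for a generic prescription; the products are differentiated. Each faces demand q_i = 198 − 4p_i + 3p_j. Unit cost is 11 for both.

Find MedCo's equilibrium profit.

MedCo's profit: π = (p_{MedCo} − 11)(198 − 4p_{MedCo} + 3p_{RxPlus}).
∂π/∂p_{MedCo} = 242 − 8p_{MedCo} + 3p_{RxPlus} = 0 ⇒ p_{MedCo} = 30.25 + 0.375p_{RxPlus}.
The game is symmetric, so in equilibrium p_{RxPlus} = p_{MedCo}: the reaction function gives 0.625p_{MedCo} = 30.25, hence p_{MedCo} = 48.4.
q_{MedCo} = 198 − 4·48.4 + 3·48.4 = 149.6.
Profit = (48.4 − 11)·149.6 = 5595.04.

5595.04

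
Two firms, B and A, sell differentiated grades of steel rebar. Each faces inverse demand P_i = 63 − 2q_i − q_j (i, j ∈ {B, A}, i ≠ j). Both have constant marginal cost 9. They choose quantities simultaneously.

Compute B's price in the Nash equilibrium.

Firm B's profit: π = q_B(63 − 2q_B − q_A) − 9q_B.
∂π/∂q_B = 54 − 4q_B − q_A = 0 ⇒ q_B = 13.5 − 0.25q_A.
Setting q_B = q_A in the reaction function: q_B = 13.5 − 0.25q_B, so q_B = 13.5 / 1.25 = 10.8.
P_B = 63 − 2·10.8 − 10.8 = 30.6.

30.6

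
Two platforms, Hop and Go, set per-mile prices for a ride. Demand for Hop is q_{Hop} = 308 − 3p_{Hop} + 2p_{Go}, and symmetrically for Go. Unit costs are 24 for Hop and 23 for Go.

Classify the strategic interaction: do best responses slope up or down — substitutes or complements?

strategic complements

Hop's profit: π = (p_{Hop} − 24)(308 − 3p_{Hop} + 2p_{Go}).
∂π/∂p_{Hop} = 380 − 6p_{Hop} + 2p_{Go} = 0 ⇒ p_{Hop} = 190/3 + (1/3)p_{Go}.
The best-response slope dp_{Hop}/dp_{Go} = 1/3 > 0: the reaction function is upward-sloping, so the choices are strategic complements.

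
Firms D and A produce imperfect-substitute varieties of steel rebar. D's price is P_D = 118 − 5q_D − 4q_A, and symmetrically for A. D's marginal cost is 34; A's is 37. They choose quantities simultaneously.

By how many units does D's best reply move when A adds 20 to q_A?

Firm D's profit: π = q_D(118 − 5q_D − 4q_A) − 34q_D.
∂π/∂q_D = 84 − 10q_D − 4q_A = 0 ⇒ q_D = 8.4 − 0.4q_A.
The reaction-function slope is −0.4, so a 20-unit rise in q_A moves q_D by −0.4 × 20 = −8. D's best response falls — the actions are strategic substitutes.

-8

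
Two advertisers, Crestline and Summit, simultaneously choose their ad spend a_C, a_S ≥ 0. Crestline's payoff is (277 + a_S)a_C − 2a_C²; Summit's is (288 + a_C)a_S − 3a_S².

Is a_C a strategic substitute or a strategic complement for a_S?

Expanding Crestline's payoff: 277a_C + a_Sa_C − 2a_C².
∂π/∂a_C = 277 + a_S − 4a_C = 0, so a_C = 69.25 + 0.25a_S.
The best-response slope da_C/da_S = 0.25 > 0: the reaction function is upward-sloping, so the choices are strategic complements.

strategic complements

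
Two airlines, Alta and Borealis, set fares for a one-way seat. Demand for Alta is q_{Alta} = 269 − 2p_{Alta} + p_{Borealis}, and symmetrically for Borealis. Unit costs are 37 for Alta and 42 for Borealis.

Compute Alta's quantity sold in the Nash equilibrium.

Alta's profit: π = (p_{Alta} − 37)(269 − 2p_{Alta} + p_{Borealis}).
∂π/∂p_{Alta} = 343 − 4p_{Alta} + p_{Borealis} = 0 ⇒ p_{Alta} = 85.75 + 0.25p_{Borealis}.
Similarly p_{Borealis} = 88.25 + 0.25p_{Alta}.
Plugging p_{Borealis} into Alta's best response: p_{Alta} = 85.75 + 0.25(88.25 + 0.25p_{Alta}) ⇒ 0.9375p_{Alta} = 107.8125, so p_{Alta} = 115.
Then p_{Borealis} = 88.25 + 0.25·115 = 117.
q_{Alta} = 269 − 2·115 + 117 = 156.

156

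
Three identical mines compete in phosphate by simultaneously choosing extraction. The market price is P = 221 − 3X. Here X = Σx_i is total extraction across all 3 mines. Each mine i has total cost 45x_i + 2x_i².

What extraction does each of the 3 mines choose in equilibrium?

A representative mine's profit is π_i = x_i(221 − 3X) − 45x_i − 2x_i², with X = x_i + Σ_{j≠i} x_j.
First-order condition: 176 − 10x_i − 3Σ_{j≠i} x_j = 0.
Imposing symmetry (x_j = x for all j) turns Σ_{j≠i} x_j into 2x, so 176 = 16x and x = 11.

11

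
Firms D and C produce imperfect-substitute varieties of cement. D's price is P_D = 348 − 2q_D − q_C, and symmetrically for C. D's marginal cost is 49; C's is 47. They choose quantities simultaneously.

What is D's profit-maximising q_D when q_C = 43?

64

Firm D's profit: π = q_D(348 − 2q_D − q_C) − 49q_D.
∂π/∂q_D = 299 − 4q_D − q_C = 0 ⇒ q_D = 74.75 − 0.25q_C.
At q_C = 43: q_D = 74.75 − 0.25·43 = 64.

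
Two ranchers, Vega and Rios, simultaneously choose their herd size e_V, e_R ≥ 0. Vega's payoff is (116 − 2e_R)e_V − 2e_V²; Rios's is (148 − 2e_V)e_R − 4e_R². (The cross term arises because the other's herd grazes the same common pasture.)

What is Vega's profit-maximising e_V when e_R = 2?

Expanding Vega's payoff: 116e_V − 2e_Re_V − 2e_V².
∂π/∂e_V = 116 − 2e_R − 4e_V = 0, so e_V = 29 − 0.5e_R.
At e_R = 2: e_V = 29 − 0.5·2 = 28.

28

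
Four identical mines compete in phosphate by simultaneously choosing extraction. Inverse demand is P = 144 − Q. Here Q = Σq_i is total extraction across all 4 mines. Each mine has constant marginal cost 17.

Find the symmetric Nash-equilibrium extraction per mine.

A representative mine's profit is π_i = q_i(144 − Q) − 17q_i, with Q = q_i + Σ_{j≠i} q_j.
First-order condition: 127 − 2q_i − Σ_{j≠i} q_j = 0.
With identical mines, set every q_j = q: then 127 − 2q − 3q = 0, i.e. q = 127/5 = 25.4.

25.4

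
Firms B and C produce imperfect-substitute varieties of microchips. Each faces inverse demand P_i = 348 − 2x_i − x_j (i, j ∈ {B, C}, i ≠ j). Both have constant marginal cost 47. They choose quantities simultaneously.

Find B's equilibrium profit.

Firm B's profit: π = x_B(348 − 2x_B − x_C) − 47x_B.
∂π/∂x_B = 301 − 4x_B − x_C = 0 ⇒ x_B = 75.25 − 0.25x_C.
By symmetry x_C = x_B; substituting into the reaction function, 1.25x_B = 75.25 and x_B = 60.2.
P_B = 348 − 2·60.2 − 60.2 = 167.4.
Profit = (167.4 − 47)·60.2 = 7248.08.

7248.08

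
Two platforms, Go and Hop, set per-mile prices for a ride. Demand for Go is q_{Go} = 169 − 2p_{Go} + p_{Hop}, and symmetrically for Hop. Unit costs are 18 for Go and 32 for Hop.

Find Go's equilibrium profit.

Go's profit: π = (p_{Go} − 18)(169 − 2p_{Go} + p_{Hop}).
∂π/∂p_{Go} = 205 − 4p_{Go} + p_{Hop} = 0 ⇒ p_{Go} = 51.25 + 0.25p_{Hop}.
Similarly p_{Hop} = 58.25 + 0.25p_{Go}.
Substituting the second reaction function into the first: p_{Go} = 51.25 + 0.25(58.25 + 0.25p_{Go}), which gives 0.9375p_{Go} = 65.8125 ⇒ p_{Go} = 70.2.
Then p_{Hop} = 58.25 + 0.25·70.2 = 75.8.
q_{Go} = 169 − 2·70.2 + 75.8 = 104.4.
Profit = (70.2 − 18)·104.4 = 5449.68.

5449.68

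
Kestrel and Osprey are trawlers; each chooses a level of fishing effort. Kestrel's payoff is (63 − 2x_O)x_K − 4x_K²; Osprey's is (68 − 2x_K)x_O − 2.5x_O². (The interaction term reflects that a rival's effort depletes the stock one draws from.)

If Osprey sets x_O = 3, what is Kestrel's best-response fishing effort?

Expanding Kestrel's payoff: 63x_K − 2x_Ox_K − 4x_K².
∂π/∂x_K = 63 − 2x_O − 8x_K = 0, so x_K = 7.875 − 0.25x_O.
At x_O = 3: x_K = 7.875 − 0.25·3 = 7.125.

7.125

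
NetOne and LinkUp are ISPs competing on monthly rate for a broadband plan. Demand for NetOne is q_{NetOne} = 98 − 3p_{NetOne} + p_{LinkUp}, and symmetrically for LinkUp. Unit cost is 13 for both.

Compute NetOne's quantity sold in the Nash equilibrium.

NetOne's profit: π = (p_{NetOne} − 13)(98 − 3p_{NetOne} + p_{LinkUp}).
∂π/∂p_{NetOne} = 137 − 6p_{NetOne} + p_{LinkUp} = 0 ⇒ p_{NetOne} = 137/6 + (1/6)p_{LinkUp}.
By symmetry p_{LinkUp} = p_{NetOne}; substituting into the reaction function, (5/6)p_{NetOne} = 137/6 and p_{NetOne} = 27.4.
q_{NetOne} = 98 − 3·27.4 + 27.4 = 43.2.

43.2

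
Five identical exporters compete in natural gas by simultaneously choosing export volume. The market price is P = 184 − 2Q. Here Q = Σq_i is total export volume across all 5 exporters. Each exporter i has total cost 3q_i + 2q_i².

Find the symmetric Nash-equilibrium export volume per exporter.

A representative exporter's profit is π_i = q_i(184 − 2Q) − 3q_i − 2q_i², with Q = q_i + Σ_{j≠i} q_j.
First-order condition: 181 − 8q_i − 2Σ_{j≠i} q_j = 0.
Imposing symmetry (q_j = q for all j) turns Σ_{j≠i} q_j into 4q, so 181 = 16q and q = 11.3125.

11.3125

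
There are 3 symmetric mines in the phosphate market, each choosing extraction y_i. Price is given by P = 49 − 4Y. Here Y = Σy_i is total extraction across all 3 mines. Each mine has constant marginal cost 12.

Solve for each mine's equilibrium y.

A representative mine's profit is π_i = y_i(49 − 4Y) − 12y_i, with Y = y_i + Σ_{j≠i} y_j.
First-order condition: 37 − 8y_i − 4Σ_{j≠i} y_j = 0.
Imposing symmetry (y_j = y for all j) turns Σ_{j≠i} y_j into 2y, so 37 = 16y and y = 2.3125.

2.3125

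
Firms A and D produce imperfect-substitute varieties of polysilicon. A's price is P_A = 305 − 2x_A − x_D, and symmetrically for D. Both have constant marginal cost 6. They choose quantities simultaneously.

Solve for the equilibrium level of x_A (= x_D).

Firm A's profit: π = x_A(305 − 2x_A − x_D) − 6x_A.
∂π/∂x_A = 299 − 4x_A − x_D = 0 ⇒ x_A = 74.75 − 0.25x_D.
The game is symmetric, so in equilibrium x_D = x_A: the reaction function gives 1.25x_A = 74.75, hence x_A = 59.8.

59.8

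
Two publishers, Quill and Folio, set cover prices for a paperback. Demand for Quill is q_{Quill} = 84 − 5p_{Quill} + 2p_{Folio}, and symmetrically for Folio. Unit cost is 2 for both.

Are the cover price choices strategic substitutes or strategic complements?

Quill's profit: π = (p_{Quill} − 2)(84 − 5p_{Quill} + 2p_{Folio}).
∂π/∂p_{Quill} = 94 − 10p_{Quill} + 2p_{Folio} = 0 ⇒ p_{Quill} = 9.4 + 0.2p_{Folio}.
The best-response slope dp_{Quill}/dp_{Folio} = 0.2 > 0: the reaction function is upward-sloping, so the choices are strategic complements.

strategic complements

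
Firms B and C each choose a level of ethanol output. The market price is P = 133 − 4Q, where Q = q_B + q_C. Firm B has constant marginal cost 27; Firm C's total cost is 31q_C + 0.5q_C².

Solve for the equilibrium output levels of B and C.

9.75, 7

Firm B's profit: π = q_B(133 − 4(q_B + q_C)) − 27q_B.
∂π/∂q_B = 106 − 8q_B − 4q_C = 0, so q_B = 13.25 − 0.5q_C.
For C: ∂π/∂q_C = 102 − 9q_C − 4q_B = 0 ⇒ q_C = 34/3 − (4/9)q_B.
Substituting the second reaction function into the first: q_B = 13.25 − 0.5(34/3 − (4/9)q_B), which gives (7/9)q_B = 91/12 ⇒ q_B = 9.75.
Then q_C = 34/3 − (4/9)·9.75 = 7.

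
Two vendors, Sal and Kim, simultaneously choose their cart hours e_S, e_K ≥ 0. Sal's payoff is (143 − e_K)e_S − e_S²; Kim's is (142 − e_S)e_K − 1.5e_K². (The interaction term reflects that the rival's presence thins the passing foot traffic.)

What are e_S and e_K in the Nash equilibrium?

57.4, 28.2

Expanding Sal's payoff: 143e_S − e_Ke_S − e_S².
∂π/∂e_S = 143 − e_K − 2e_S = 0, so e_S = 71.5 − 0.5e_K.
Likewise for Kim: e_K = 142/3 − (1/3)e_S.
Solving the two reaction functions simultaneously: (1 − (−0.5)(−1/3))e_S = 71.5 − 0.5·(142/3), so (5/6)e_S = 287/6 and e_S = 57.4.
Then e_K = 142/3 − (1/3)·57.4 = 28.2.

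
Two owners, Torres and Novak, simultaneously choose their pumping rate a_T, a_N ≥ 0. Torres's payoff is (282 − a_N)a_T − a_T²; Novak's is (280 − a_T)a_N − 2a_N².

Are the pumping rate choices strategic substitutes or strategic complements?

Expanding Torres's payoff: 282a_T − a_Na_T − a_T².
∂π/∂a_T = 282 − a_N − 2a_T = 0, so a_T = 141 − 0.5a_N.
The best-response slope da_T/da_N = −0.5 < 0: the reaction function is downward-sloping, so the choices are strategic substitutes.

strategic substitutes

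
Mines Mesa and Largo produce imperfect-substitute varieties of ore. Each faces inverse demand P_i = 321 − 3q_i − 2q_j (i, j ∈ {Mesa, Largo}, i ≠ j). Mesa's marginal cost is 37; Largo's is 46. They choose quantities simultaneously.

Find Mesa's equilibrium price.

145.1875

Mine Mesa's profit: π = q_{Mesa}(321 − 3q_{Mesa} − 2q_{Largo}) − 37q_{Mesa}.
∂π/∂q_{Mesa} = 284 − 6q_{Mesa} − 2q_{Largo} = 0 ⇒ q_{Mesa} = 142/3 − (1/3)q_{Largo}.
Similarly q_{Largo} = 275/6 − (1/3)q_{Mesa}.
Plugging q_{Largo} into Mesa's best response: q_{Mesa} = 142/3 − (1/3)(275/6 − (1/3)q_{Mesa}) ⇒ (8/9)q_{Mesa} = 577/18, so q_{Mesa} = 36.0625.
Then q_{Largo} = 275/6 − (1/3)·36.0625 = 33.8125.
P_{Mesa} = 321 − 3·36.0625 − 2·33.8125 = 145.1875.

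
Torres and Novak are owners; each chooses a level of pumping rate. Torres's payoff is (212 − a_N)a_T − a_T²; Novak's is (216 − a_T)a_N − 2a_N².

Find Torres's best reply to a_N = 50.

Expanding Torres's payoff: 212a_T − a_Na_T − a_T².
∂π/∂a_T = 212 − a_N − 2a_T = 0, so a_T = 106 − 0.5a_N.
At a_N = 50: a_T = 106 − 0.5·50 = 81.

81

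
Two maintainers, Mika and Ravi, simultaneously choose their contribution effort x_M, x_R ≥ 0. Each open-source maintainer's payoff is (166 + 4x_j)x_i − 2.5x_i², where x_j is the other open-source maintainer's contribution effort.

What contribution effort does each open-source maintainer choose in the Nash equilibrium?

166

Mika's payoff is (166 + 4x_R)x_M − 2.5x_M².
∂π/∂x_M = 166 + 4x_R − 5x_M = 0, so x_M = 33.2 + 0.8x_R.
Setting x_M = x_R in the reaction function: x_M = 33.2 + 0.8x_M, so x_M = 33.2 / 0.2 = 166.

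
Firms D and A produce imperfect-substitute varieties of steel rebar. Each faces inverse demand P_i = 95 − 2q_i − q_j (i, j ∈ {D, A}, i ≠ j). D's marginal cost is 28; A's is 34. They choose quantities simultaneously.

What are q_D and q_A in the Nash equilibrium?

13.8, 11.8

Firm D's profit: π = q_D(95 − 2q_D − q_A) − 28q_D.
∂π/∂q_D = 67 − 4q_D − q_A = 0 ⇒ q_D = 16.75 − 0.25q_A.
Similarly q_A = 15.25 − 0.25q_D.
Plugging q_A into D's best response: q_D = 16.75 − 0.25(15.25 − 0.25q_D) ⇒ 0.9375q_D = 12.9375, so q_D = 13.8.
Then q_A = 15.25 − 0.25·13.8 = 11.8.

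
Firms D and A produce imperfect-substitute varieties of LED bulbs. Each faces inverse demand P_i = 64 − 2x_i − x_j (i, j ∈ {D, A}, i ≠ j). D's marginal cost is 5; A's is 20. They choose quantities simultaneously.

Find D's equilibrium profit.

327.68

Firm D's profit: π = x_D(64 − 2x_D − x_A) − 5x_D.
∂π/∂x_D = 59 − 4x_D − x_A = 0 ⇒ x_D = 14.75 − 0.25x_A.
Similarly x_A = 11 − 0.25x_D.
Substituting the second reaction function into the first: x_D = 14.75 − 0.25(11 − 0.25x_D), which gives 0.9375x_D = 12 ⇒ x_D = 12.8.
Then x_A = 11 − 0.25·12.8 = 7.8.
P_D = 64 − 2·12.8 − 7.8 = 30.6.
Profit = (30.6 − 5)·12.8 = 327.68.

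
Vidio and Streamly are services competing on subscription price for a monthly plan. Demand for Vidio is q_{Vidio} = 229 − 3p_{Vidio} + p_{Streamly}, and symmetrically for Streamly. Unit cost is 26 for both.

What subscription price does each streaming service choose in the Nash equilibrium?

61.4

Vidio's profit: π = (p_{Vidio} − 26)(229 − 3p_{Vidio} + p_{Streamly}).
∂π/∂p_{Vidio} = 307 − 6p_{Vidio} + p_{Streamly} = 0 ⇒ p_{Vidio} = 307/6 + (1/6)p_{Streamly}.
The game is symmetric, so in equilibrium p_{Streamly} = p_{Vidio}: the reaction function gives (5/6)p_{Vidio} = 307/6, hence p_{Vidio} = 61.4.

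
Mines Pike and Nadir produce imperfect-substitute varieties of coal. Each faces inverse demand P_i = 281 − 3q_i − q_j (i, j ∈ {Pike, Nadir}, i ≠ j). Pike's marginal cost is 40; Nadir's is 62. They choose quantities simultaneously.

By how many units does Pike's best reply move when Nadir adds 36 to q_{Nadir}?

Mine Pike's profit: π = q_{Pike}(281 − 3q_{Pike} − q_{Nadir}) − 40q_{Pike}.
∂π/∂q_{Pike} = 241 − 6q_{Pike} − q_{Nadir} = 0 ⇒ q_{Pike} = 241/6 − (1/6)q_{Nadir}.
The reaction-function slope is −1/6, so a 36-unit rise in q_{Nadir} moves q_{Pike} by −1/6 × 36 = −6. Pike's best response falls — the actions are strategic substitutes.

-6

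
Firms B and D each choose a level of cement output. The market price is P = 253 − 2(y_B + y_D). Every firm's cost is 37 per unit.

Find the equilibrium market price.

Firm B's profit: π = y_B(253 − 2(y_B + y_D)) − 37y_B.
∂π/∂y_B = 216 − 4y_B − 2y_D = 0, so y_B = 54 − 0.5y_D.
Setting y_B = y_D in the reaction function: y_B = 54 − 0.5y_B, so y_B = 54 / 1.5 = 36.
Equilibrium price: P = 253 − 2·72 = 109.

109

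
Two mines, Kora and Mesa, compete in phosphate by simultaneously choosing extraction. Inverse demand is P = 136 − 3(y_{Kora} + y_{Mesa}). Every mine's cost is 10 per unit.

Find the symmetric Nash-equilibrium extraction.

Mine Kora's profit: π = y_{Kora}(136 − 3(y_{Kora} + y_{Mesa})) − 10y_{Kora}.
∂π/∂y_{Kora} = 126 − 6y_{Kora} − 3y_{Mesa} = 0, so y_{Kora} = 21 − 0.5y_{Mesa}.
Setting y_{Kora} = y_{Mesa} in the reaction function: y_{Kora} = 21 − 0.5y_{Kora}, so y_{Kora} = 21 / 1.5 = 14.

14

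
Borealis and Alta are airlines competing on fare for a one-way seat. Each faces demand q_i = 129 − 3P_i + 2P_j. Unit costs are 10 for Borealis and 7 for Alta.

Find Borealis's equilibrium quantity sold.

87.5625

Borealis's profit: π = (P_{Borealis} − 10)(129 − 3P_{Borealis} + 2P_{Alta}).
∂π/∂P_{Borealis} = 159 − 6P_{Borealis} + 2P_{Alta} = 0 ⇒ P_{Borealis} = 26.5 + (1/3)P_{Alta}.
Similarly P_{Alta} = 25 + (1/3)P_{Borealis}.
Substituting the second reaction function into the first: P_{Borealis} = 26.5 + (1/3)(25 + (1/3)P_{Borealis}), which gives (8/9)P_{Borealis} = 209/6 ⇒ P_{Borealis} = 39.1875.
Then P_{Alta} = 25 + (1/3)·39.1875 = 38.0625.
q_{Borealis} = 129 − 3·39.1875 + 2·38.0625 = 87.5625.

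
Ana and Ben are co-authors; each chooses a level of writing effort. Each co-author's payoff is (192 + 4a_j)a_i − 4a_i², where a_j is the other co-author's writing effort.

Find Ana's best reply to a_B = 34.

Ana's payoff is (192 + 4a_B)a_A − 4a_A².
∂π/∂a_A = 192 + 4a_B − 8a_A = 0, so a_A = 24 + 0.5a_B.
At a_B = 34: a_A = 24 + 0.5·34 = 41.

41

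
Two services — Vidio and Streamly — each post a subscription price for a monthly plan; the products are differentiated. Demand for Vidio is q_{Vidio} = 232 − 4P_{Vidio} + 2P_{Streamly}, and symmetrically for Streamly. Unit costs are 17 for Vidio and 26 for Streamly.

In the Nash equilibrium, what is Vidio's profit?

Vidio's profit: π = (P_{Vidio} − 17)(232 − 4P_{Vidio} + 2P_{Streamly}).
∂π/∂P_{Vidio} = 300 − 8P_{Vidio} + 2P_{Streamly} = 0 ⇒ P_{Vidio} = 37.5 + 0.25P_{Streamly}.
Similarly P_{Streamly} = 42 + 0.25P_{Vidio}.
Plugging P_{Streamly} into Vidio's best response: P_{Vidio} = 37.5 + 0.25(42 + 0.25P_{Vidio}) ⇒ 0.9375P_{Vidio} = 48, so P_{Vidio} = 51.2.
Then P_{Streamly} = 42 + 0.25·51.2 = 54.8.
q_{Vidio} = 232 − 4·51.2 + 2·54.8 = 136.8.
Profit = (51.2 − 17)·136.8 = 4678.56.

4678.56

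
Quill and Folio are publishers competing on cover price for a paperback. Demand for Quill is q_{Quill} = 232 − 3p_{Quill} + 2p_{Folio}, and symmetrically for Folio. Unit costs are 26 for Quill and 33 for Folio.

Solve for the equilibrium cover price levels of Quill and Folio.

Quill's profit: π = (p_{Quill} − 26)(232 − 3p_{Quill} + 2p_{Folio}).
∂π/∂p_{Quill} = 310 − 6p_{Quill} + 2p_{Folio} = 0 ⇒ p_{Quill} = 155/3 + (1/3)p_{Folio}.
Similarly p_{Folio} = 331/6 + (1/3)p_{Quill}.
Substituting the second reaction function into the first: p_{Quill} = 155/3 + (1/3)(331/6 + (1/3)p_{Quill}), which gives (8/9)p_{Quill} = 1261/18 ⇒ p_{Quill} = 78.8125.
Then p_{Folio} = 331/6 + (1/3)·78.8125 = 81.4375.

78.8125, 81.4375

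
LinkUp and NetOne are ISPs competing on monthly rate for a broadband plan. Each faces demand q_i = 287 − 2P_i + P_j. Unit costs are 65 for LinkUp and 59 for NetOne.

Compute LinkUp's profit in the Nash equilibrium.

LinkUp's profit: π = (P_{LinkUp} − 65)(287 − 2P_{LinkUp} + P_{NetOne}).
∂π/∂P_{LinkUp} = 417 − 4P_{LinkUp} + P_{NetOne} = 0 ⇒ P_{LinkUp} = 104.25 + 0.25P_{NetOne}.
Similarly P_{NetOne} = 101.25 + 0.25P_{LinkUp}.
Plugging P_{NetOne} into LinkUp's best response: P_{LinkUp} = 104.25 + 0.25(101.25 + 0.25P_{LinkUp}) ⇒ 0.9375P_{LinkUp} = 129.5625, so P_{LinkUp} = 138.2.
Then P_{NetOne} = 101.25 + 0.25·138.2 = 135.8.
q_{LinkUp} = 287 − 2·138.2 + 135.8 = 146.4.
Profit = (138.2 − 65)·146.4 = 10716.48.

10716.48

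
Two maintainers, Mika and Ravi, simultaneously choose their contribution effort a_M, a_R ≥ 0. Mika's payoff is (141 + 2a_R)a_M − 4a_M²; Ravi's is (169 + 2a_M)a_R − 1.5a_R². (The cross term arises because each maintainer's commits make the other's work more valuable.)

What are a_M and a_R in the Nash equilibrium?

Expanding Mika's payoff: 141a_M + 2a_Ra_M − 4a_M².
∂π/∂a_M = 141 + 2a_R − 8a_M = 0, so a_M = 17.625 + 0.25a_R.
Likewise for Ravi: a_R = 169/3 + (2/3)a_M.
Substituting the second reaction function into the first: a_M = 17.625 + 0.25(169/3 + (2/3)a_M), which gives (5/6)a_M = 761/24 ⇒ a_M = 38.05.
Then a_R = 169/3 + (2/3)·38.05 = 81.7.

38.05, 81.7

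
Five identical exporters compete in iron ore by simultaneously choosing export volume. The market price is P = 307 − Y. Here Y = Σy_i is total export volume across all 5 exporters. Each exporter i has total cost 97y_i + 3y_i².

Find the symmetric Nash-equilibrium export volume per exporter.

A representative exporter's profit is π_i = y_i(307 − Y) − 97y_i − 3y_i², with Y = y_i + Σ_{j≠i} y_j.
First-order condition: 210 − 8y_i − Σ_{j≠i} y_j = 0.
With identical exporters, set every y_j = y: then 210 − 8y − 4y = 0, i.e. y = 210/12 = 17.5.

17.5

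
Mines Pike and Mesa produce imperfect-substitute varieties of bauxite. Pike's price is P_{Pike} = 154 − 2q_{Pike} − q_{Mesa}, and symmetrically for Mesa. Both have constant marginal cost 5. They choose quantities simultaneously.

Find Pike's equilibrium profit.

Mine Pike's profit: π = q_{Pike}(154 − 2q_{Pike} − q_{Mesa}) − 5q_{Pike}.
∂π/∂q_{Pike} = 149 − 4q_{Pike} − q_{Mesa} = 0 ⇒ q_{Pike} = 37.25 − 0.25q_{Mesa}.
The game is symmetric, so in equilibrium q_{Mesa} = q_{Pike}: the reaction function gives 1.25q_{Pike} = 37.25, hence q_{Pike} = 29.8.
P_{Pike} = 154 − 2·29.8 − 29.8 = 64.6.
Profit = (64.6 − 5)·29.8 = 1776.08.

1776.08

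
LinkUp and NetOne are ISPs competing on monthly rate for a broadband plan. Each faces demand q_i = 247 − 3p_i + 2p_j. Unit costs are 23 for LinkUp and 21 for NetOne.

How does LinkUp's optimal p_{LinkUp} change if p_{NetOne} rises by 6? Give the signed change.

2

LinkUp's profit: π = (p_{LinkUp} − 23)(247 − 3p_{LinkUp} + 2p_{NetOne}).
∂π/∂p_{LinkUp} = 316 − 6p_{LinkUp} + 2p_{NetOne} = 0 ⇒ p_{LinkUp} = 158/3 + (1/3)p_{NetOne}.
The reaction-function slope is 1/3, so a 6-unit rise in p_{NetOne} moves p_{LinkUp} by 1/3 × 6 = 2. LinkUp's best response rises — the actions are strategic complements.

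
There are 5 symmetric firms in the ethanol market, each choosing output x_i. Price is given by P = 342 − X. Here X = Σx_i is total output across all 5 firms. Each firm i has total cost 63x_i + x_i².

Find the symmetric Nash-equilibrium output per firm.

A representative firm's profit is π_i = x_i(342 − X) − 63x_i − x_i², with X = x_i + Σ_{j≠i} x_j.
First-order condition: 279 − 4x_i − Σ_{j≠i} x_j = 0.
Imposing symmetry (x_j = x for all j) turns Σ_{j≠i} x_j into 4x, so 279 = 8x and x = 34.875.

34.875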